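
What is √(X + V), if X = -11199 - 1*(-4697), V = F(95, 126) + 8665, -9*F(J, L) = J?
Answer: 2*√4843/3 ≈ 46.394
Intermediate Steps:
F(J, L) = -J/9
V = 77890/9 (V = -⅑*95 + 8665 = -95/9 + 8665 = 77890/9 ≈ 8654.4)
X = -6502 (X = -11199 + 4697 = -6502)
√(X + V) = √(-6502 + 77890/9) = √(19372/9) = 2*√4843/3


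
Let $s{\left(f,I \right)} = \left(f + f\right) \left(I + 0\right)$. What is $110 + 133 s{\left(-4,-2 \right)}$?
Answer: $2238$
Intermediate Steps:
$s{\left(f,I \right)} = 2 I f$ ($s{\left(f,I \right)} = 2 f I = 2 I f$)
$110 + 133 s{\left(-4,-2 \right)} = 110 + 133 \cdot 2 \left(-2\right) \left(-4\right) = 110 + 133 \cdot 16 = 110 + 2128 = 2238$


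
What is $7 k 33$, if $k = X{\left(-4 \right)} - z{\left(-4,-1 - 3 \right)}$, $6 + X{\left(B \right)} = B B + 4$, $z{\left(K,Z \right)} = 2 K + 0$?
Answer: $5082$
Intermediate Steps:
$z{\left(K,Z \right)} = 2 K$
$X{\left(B \right)} = -2 + B^{2}$ ($X{\left(B \right)} = -6 + \left(B B + 4\right) = -6 + \left(B^{2} + 4\right) = -6 + \left(4 + B^{2}\right) = -2 + B^{2}$)
$k = 22$ ($k = \left(-2 + \left(-4\right)^{2}\right) - 2 \left(-4\right) = \left(-2 + 16\right) - -8 = 14 + 8 = 22$)
$7 k 33 = 7 \cdot 22 \cdot 33 = 154 \cdot 33 = 5082$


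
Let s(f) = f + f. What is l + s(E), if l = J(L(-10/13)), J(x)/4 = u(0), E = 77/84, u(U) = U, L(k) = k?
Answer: 11/6 ≈ 1.8333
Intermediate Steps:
E = 11/12 (E = 77*(1/84) = 11/12 ≈ 0.91667)
J(x) = 0 (J(x) = 4*0 = 0)
l = 0
s(f) = 2*f
l + s(E) = 0 + 2*(11/12) = 0 + 11/6 = 11/6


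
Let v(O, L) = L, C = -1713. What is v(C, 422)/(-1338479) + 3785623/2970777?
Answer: 5065723219523/3976322628183 ≈ 1.2740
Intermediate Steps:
v(C, 422)/(-1338479) + 3785623/2970777 = 422/(-1338479) + 3785623/2970777 = 422*(-1/1338479) + 3785623*(1/2970777) = -422/1338479 + 3785623/2970777 = 5065723219523/3976322628183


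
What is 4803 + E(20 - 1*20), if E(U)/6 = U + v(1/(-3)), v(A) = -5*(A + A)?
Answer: 4823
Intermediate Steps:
v(A) = -10*A
E(U) = 20 + 6*U (E(U) = 6*(U - 10/(-3)) = 6*(U - 10*(-⅓)) = 6*(U + 10/3) = 6*(10/3 + U) = 20 + 6*U)
4803 + E(20 - 1*20) = 4803 + (20 + 6*(20 - 1*20)) = 4803 + (20 + 6*(20 - 20)) = 4803 + (20 + 6*0) = 4803 + (20 + 0) = 4803 + 20 = 4823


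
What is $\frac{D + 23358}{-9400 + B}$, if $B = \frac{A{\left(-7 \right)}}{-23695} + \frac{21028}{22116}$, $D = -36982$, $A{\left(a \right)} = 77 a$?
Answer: $\frac{127491109980}{87954515161} \approx 1.4495$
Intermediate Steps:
$B = \frac{18220678}{18715665}$ ($B = \frac{77 \left(-7\right)}{-23695} + \frac{21028}{22116} = \left(-539\right) \left(- \frac{1}{23695}\right) + 21028 \cdot \frac{1}{22116} = \frac{77}{3385} + \frac{5257}{5529} = \frac{18220678}{18715665} \approx 0.97355$)
$\frac{D + 23358}{-9400 + B} = \frac{-36982 + 23358}{-9400 + \frac{18220678}{18715665}} = - \frac{13624}{- \frac{175909030322}{18715665}} = \left(-13624\right) \left(- \frac{18715665}{175909030322}\right) = \frac{127491109980}{87954515161}$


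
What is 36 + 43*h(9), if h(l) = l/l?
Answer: 79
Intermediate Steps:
h(l) = 1
36 + 43*h(9) = 36 + 43*1 = 36 + 43 = 79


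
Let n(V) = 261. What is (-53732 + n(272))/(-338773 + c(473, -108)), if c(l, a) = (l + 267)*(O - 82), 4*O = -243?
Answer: 53471/444408 ≈ 0.12032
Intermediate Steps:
O = -243/4 (O = (¼)*(-243) = -243/4 ≈ -60.750)
c(l, a) = -152457/4 - 571*l/4 (c(l, a) = (l + 267)*(-243/4 - 82) = (267 + l)*(-571/4) = -152457/4 - 571*l/4)
(-53732 + n(272))/(-338773 + c(473, -108)) = (-53732 + 261)/(-338773 + (-152457/4 - 571/4*473)) = -53471/(-338773 + (-152457/4 - 270083/4)) = -53471/(-338773 - 105635) = -53471/(-444408) = -53471*(-1/444408) = 53471/444408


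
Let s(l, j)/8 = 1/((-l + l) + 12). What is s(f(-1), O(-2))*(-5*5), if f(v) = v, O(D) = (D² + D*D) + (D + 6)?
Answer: -50/3 ≈ -16.667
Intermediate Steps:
O(D) = 6 + D + 2*D² (O(D) = (D² + D²) + (6 + D) = 2*D² + (6 + D) = 6 + D + 2*D²)
s(l, j) = ⅔ (s(l, j) = 8/((-l + l) + 12) = 8/(0 + 12) = 8/12 = 8*(1/12) = ⅔)
s(f(-1), O(-2))*(-5*5) = 2*(-5*5)/3 = (⅔)*(-25) = -50/3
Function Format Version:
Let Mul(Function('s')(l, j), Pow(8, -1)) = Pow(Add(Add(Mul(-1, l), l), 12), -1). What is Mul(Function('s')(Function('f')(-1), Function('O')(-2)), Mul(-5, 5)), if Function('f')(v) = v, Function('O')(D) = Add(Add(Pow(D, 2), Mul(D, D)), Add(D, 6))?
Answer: Rational(-50, 3) ≈ -16.667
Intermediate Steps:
Function('O')(D) = Add(6, D, Mul(2, Pow(D, 2))) (Function('O')(D) = Add(Add(Pow(D, 2), Pow(D, 2)), Add(6, D)) = Add(Mul(2, Pow(D, 2)), Add(6, D)) = Add(6, D, Mul(2, Pow(D, 2))))
Function('s')(l, j) = Rational(2, 3) (Function('s')(l, j) = Mul(8, Pow(Add(Add(Mul(-1, l), l), 12), -1)) = Mul(8, Pow(Add(0, 12), -1)) = Mul(8, Pow(12, -1)) = Mul(8, Rational(1, 12)) = Rational(2, 3))
Mul(Function('s')(Function('f')(-1), Function('O')(-2)), Mul(-5, 5)) = Mul(Rational(2, 3), Mul(-5, 5)) = Mul(Rational(2, 3), -25) = Rational(-50, 3)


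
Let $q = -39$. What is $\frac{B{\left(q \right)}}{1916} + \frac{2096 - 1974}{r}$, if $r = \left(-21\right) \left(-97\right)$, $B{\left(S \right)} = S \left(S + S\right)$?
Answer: $\frac{3215153}{1951446} \approx 1.6476$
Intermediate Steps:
$B{\left(S \right)} = 2 S^{2}$ ($B{\left(S \right)} = S 2 S = 2 S^{2}$)
$r = 2037$
$\frac{B{\left(q \right)}}{1916} + \frac{2096 - 1974}{r} = \frac{2 \left(-39\right)^{2}}{1916} + \frac{2096 - 1974}{2037} = 2 \cdot 1521 \cdot \frac{1}{1916} + \left(2096 - 1974\right) \frac{1}{2037} = 3042 \cdot \frac{1}{1916} + 122 \cdot \frac{1}{2037} = \frac{1521}{958} + \frac{122}{2037} = \frac{3215153}{1951446}$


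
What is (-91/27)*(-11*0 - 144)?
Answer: 1456/3 ≈ 485.33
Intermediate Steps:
(-91/27)*(-11*0 - 144) = (-91*1/27)*(0 - 144) = -91/27*(-144) = 1456/3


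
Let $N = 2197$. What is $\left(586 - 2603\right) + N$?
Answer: $180$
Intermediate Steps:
$\left(586 - 2603\right) + N = \left(586 - 2603\right) + 2197 = -2017 + 2197 = 180$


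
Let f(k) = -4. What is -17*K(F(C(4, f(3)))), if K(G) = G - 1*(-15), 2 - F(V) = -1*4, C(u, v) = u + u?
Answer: -357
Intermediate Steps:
C(u, v) = 2*u
F(V) = 6 (F(V) = 2 - (-1)*4 = 2 - 1*(-4) = 2 + 4 = 6)
K(G) = 15 + G (K(G) = G + 15 = 15 + G)
-17*K(F(C(4, f(3)))) = -17*(15 + 6) = -17*21 = -357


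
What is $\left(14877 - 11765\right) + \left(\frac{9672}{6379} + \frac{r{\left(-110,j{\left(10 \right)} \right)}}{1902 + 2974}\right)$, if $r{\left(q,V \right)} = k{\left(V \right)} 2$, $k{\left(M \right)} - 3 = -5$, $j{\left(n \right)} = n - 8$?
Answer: $\frac{24210698901}{7776001} \approx 3113.5$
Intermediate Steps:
$j{\left(n \right)} = -8 + n$
$k{\left(M \right)} = -2$ ($k{\left(M \right)} = 3 - 5 = -2$)
$r{\left(q,V \right)} = -4$ ($r{\left(q,V \right)} = \left(-2\right) 2 = -4$)
$\left(14877 - 11765\right) + \left(\frac{9672}{6379} + \frac{r{\left(-110,j{\left(10 \right)} \right)}}{1902 + 2974}\right) = \left(14877 - 11765\right) + \left(\frac{9672}{6379} - \frac{4}{1902 + 2974}\right) = 3112 + \left(9672 \cdot \frac{1}{6379} - \frac{4}{4876}\right) = 3112 + \left(\frac{9672}{6379} - \frac{1}{1219}\right) = 3112 + \frac{11783789}{7776001} = \frac{24210698901}{7776001}$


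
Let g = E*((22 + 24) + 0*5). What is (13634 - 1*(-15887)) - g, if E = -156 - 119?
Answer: 42171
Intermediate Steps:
E = -275
g = -12650 (g = -275*((22 + 24) + 0*5) = -275*(46 + 0) = -275*46 = -12650)
(13634 - 1*(-15887)) - g = (13634 - 1*(-15887)) - 1*(-12650) = (13634 + 15887) + 12650 = 29521 + 12650 = 42171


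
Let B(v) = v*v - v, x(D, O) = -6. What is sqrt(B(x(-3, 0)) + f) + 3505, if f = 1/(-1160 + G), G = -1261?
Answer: 3505 + sqrt(27352189)/807 ≈ 3511.5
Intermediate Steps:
f = -1/2421 (f = 1/(-1160 - 1261) = 1/(-2421) = -1/2421 ≈ -0.00041305)
B(v) = v**2 - v
sqrt(B(x(-3, 0)) + f) + 3505 = sqrt(-6*(-1 - 6) - 1/2421) + 3505 = sqrt(-6*(-7) - 1/2421) + 3505 = sqrt(42 - 1/2421) + 3505 = sqrt(101681/2421) + 3505 = sqrt(27352189)/807 + 3505 = 3505 + sqrt(27352189)/807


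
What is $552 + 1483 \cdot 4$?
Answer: $6484$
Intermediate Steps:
$552 + 1483 \cdot 4 = 552 + 5932 = 6484$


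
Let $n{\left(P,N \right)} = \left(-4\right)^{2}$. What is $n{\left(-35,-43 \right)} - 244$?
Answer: $-228$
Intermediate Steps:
$n{\left(P,N \right)} = 16$
$n{\left(-35,-43 \right)} - 244 = 16 - 244 = -228$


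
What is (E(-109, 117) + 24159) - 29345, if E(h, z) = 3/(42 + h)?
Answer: -347465/67 ≈ -5186.0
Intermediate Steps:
(E(-109, 117) + 24159) - 29345 = (3/(42 - 109) + 24159) - 29345 = (3/(-67) + 24159) - 29345 = (3*(-1/67) + 24159) - 29345 = (-3/67 + 24159) - 29345 = 1618650/67 - 29345 = -347465/67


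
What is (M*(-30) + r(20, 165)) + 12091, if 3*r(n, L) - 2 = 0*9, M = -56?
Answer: 41315/3 ≈ 13772.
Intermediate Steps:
r(n, L) = ⅔ (r(n, L) = ⅔ + (0*9)/3 = ⅔ + (⅓)*0 = ⅔ + 0 = ⅔)
(M*(-30) + r(20, 165)) + 12091 = (-56*(-30) + ⅔) + 12091 = (1680 + ⅔) + 12091 = 5042/3 + 12091 = 41315/3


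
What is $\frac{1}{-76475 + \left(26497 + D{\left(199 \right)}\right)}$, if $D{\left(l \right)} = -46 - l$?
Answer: $- \frac{1}{50223} \approx -1.9911 \cdot 10^{-5}$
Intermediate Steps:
$\frac{1}{-76475 + \left(26497 + D{\left(199 \right)}\right)} = \frac{1}{-76475 + \left(26497 - 245\right)} = \frac{1}{-76475 + 26252} = \frac{1}{-50223} = - \frac{1}{50223}$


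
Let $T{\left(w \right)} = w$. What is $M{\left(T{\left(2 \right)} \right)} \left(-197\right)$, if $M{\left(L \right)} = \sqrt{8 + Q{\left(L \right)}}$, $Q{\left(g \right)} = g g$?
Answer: $- 394 \sqrt{3} \approx -682.43$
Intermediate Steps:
$Q{\left(g \right)} = g^{2}$
$M{\left(L \right)} = \sqrt{8 + L^{2}}$
$M{\left(T{\left(2 \right)} \right)} \left(-197\right) = \sqrt{8 + 2^{2}} \left(-197\right) = \sqrt{8 + 4} \left(-197\right) = \sqrt{12} \left(-197\right) = 2 \sqrt{3} \left(-197\right) = - 394 \sqrt{3}$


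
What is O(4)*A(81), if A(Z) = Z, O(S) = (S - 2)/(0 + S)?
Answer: 81/2 ≈ 40.500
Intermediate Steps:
O(S) = (-2 + S)/S
O(4)*A(81) = ((-2 + 4)/4)*81 = ((¼)*2)*81 = (½)*81 = 81/2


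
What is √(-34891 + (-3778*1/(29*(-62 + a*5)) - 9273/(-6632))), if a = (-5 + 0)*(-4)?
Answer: I*√116485247408823446/1827116 ≈ 186.8*I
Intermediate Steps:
a = 20 (a = -5*(-4) = 20)
√(-34891 + (-3778*1/(29*(-62 + a*5)) - 9273/(-6632))) = √(-34891 + (-3778*1/(29*(-62 + 20*5)) - 9273/(-6632))) = √(-34891 + (-3778*1/(29*(-62 + 100)) - 9273*(-1/6632))) = √(-34891 + (-3778/(29*38) + 9273/6632)) = √(-34891 + (-3778/1102 + 9273/6632)) = √(-34891 + (-3778*1/1102 + 9273/6632)) = √(-34891 + (-1889/551 + 9273/6632)) = √(-34891 - 7418425/3654232) = √(-127507227137/3654232) = I*√116485247408823446/1827116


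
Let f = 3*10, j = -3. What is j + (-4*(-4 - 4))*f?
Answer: 957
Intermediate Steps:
f = 30
j + (-4*(-4 - 4))*f = -3 - 4*(-4 - 4)*30 = -3 - 4*(-8)*30 = -3 + 32*30 = -3 + 960 = 957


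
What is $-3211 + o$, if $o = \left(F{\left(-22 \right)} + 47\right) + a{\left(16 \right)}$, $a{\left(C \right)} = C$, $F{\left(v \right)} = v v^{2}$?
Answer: $-13796$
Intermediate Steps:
$F{\left(v \right)} = v^{3}$
$o = -10585$ ($o = \left(\left(-22\right)^{3} + 47\right) + 16 = \left(-10648 + 47\right) + 16 = -10601 + 16 = -10585$)
$-3211 + o = -3211 - 10585 = -13796$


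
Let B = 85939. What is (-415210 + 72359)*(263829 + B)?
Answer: -119918308568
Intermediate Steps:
(-415210 + 72359)*(263829 + B) = (-415210 + 72359)*(263829 + 85939) = -342851*349768 = -119918308568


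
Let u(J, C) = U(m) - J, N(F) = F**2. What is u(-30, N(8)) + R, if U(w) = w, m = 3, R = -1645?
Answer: -1612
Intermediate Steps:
u(J, C) = 3 - J
u(-30, N(8)) + R = (3 - 1*(-30)) - 1645 = (3 + 30) - 1645 = 33 - 1645 = -1612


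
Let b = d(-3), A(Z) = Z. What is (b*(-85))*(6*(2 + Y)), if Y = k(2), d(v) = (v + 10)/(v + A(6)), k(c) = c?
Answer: -4760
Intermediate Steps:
d(v) = (10 + v)/(6 + v) (d(v) = (v + 10)/(v + 6) = (10 + v)/(6 + v))
Y = 2
b = 7/3 (b = (10 - 3)/(6 - 3) = 7/3 ≈ 2.3333)
(b*(-85))*(6*(2 + Y)) = ((7/3)*(-85))*(6*(2 + 2)) = -1190*4 = -595/3*24 = -4760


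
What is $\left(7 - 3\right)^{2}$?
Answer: $16$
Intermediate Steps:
$\left(7 - 3\right)^{2} = 4^{2} = 16$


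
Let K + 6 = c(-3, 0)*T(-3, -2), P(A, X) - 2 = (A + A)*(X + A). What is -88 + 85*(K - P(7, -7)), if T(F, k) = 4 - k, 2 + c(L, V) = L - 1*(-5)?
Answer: -768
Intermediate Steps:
c(L, V) = 3 + L (c(L, V) = -2 + (L - 1*(-5)) = -2 + (L + 5) = -2 + (5 + L) = 3 + L)
P(A, X) = 2 + 2*A*(A + X) (P(A, X) = 2 + (A + A)*(X + A) = 2 + (2*A)*(A + X) = 2 + 2*A*(A + X))
K = -6 (K = -6 + (3 - 3)*(4 - 1*(-2)) = -6 + 0*(4 + 2) = -6 + 0*6 = -6 + 0 = -6)
-88 + 85*(K - P(7, -7)) = -88 + 85*(-6 - (2 + 2*7**2 + 2*7*(-7))) = -88 + 85*(-6 - (2 + 2*49 - 98)) = -88 + 85*(-6 - (2 + 98 - 98)) = -88 + 85*(-6 - 1*2) = -88 + 85*(-6 - 2) = -88 + 85*(-8) = -88 - 680 = -768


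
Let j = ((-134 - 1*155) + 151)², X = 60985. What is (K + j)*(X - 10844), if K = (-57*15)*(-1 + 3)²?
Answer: 783402984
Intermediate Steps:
K = -3420 (K = -855*2² = -855*4 = -3420)
j = 19044 (j = ((-134 - 155) + 151)² = (-289 + 151)² = (-138)² = 19044)
(K + j)*(X - 10844) = (-3420 + 19044)*(60985 - 10844) = 15624*50141 = 783402984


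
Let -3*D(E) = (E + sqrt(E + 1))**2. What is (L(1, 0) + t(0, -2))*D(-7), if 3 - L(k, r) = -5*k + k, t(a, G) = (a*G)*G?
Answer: -301/3 + 98*I*sqrt(6)/3 ≈ -100.33 + 80.017*I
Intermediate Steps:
t(a, G) = a*G**2 (t(a, G) = (G*a)*G = a*G**2)
D(E) = -(E + sqrt(1 + E))**2/3 (D(E) = -(E + sqrt(E + 1))**2/3 = -(E + sqrt(1 + E))**2/3)
L(k, r) = 3 + 4*k (L(k, r) = 3 - (-5*k + k) = 3 - (-4)*k = 3 + 4*k)
(L(1, 0) + t(0, -2))*D(-7) = ((3 + 4*1) + 0*(-2)**2)*(-(-7 + sqrt(1 - 7))**2/3) = ((3 + 4) + 0*4)*(-(-7 + sqrt(-6))**2/3) = (7 + 0)*(-(-7 + I*sqrt(6))**2/3) = 7*(-(-7 + I*sqrt(6))**2/3) = -7*(-7 + I*sqrt(6))**2/3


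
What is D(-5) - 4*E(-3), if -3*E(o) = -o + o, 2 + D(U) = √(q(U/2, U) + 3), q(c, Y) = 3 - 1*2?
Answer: 0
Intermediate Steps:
q(c, Y) = 1 (q(c, Y) = 3 - 2 = 1)
D(U) = 0 (D(U) = -2 + √(1 + 3) = -2 + √4 = -2 + 2 = 0)
E(o) = 0 (E(o) = -(-o + o)/3 = -⅓*0 = 0)
D(-5) - 4*E(-3) = 0 - 4*0 = 0 + 0 = 0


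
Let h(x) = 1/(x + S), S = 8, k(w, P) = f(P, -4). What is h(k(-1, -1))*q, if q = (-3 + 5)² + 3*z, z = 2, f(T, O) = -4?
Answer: 5/2 ≈ 2.5000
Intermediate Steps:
k(w, P) = -4
h(x) = 1/(8 + x) (h(x) = 1/(x + 8) = 1/(8 + x))
q = 10 (q = (-3 + 5)² + 3*2 = 2² + 6 = 4 + 6 = 10)
h(k(-1, -1))*q = 10/(8 - 4) = 10/4 = (¼)*10 = 5/2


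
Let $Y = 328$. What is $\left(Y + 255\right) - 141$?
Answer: $442$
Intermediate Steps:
$\left(Y + 255\right) - 141 = \left(328 + 255\right) - 141 = 583 - 141 = 442$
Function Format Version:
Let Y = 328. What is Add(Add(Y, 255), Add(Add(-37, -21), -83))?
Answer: 442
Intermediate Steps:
Add(Add(Y, 255), Add(Add(-37, -21), -83)) = Add(Add(328, 255), Add(Add(-37, -21), -83)) = Add(583, Add(-58, -83)) = Add(583, -141) = 442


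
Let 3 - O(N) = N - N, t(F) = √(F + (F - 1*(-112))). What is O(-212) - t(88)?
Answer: 3 - 12*√2 ≈ -13.971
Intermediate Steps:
t(F) = √(112 + 2*F) (t(F) = √(F + (F + 112)) = √(F + (112 + F)) = √(112 + 2*F))
O(N) = 3 (O(N) = 3 - (N - N) = 3 - 1*0 = 3 + 0 = 3)
O(-212) - t(88) = 3 - √(112 + 2*88) = 3 - √(112 + 176) = 3 - √288 = 3 - 12*√2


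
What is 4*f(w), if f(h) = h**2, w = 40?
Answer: 6400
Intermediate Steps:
4*f(w) = 4*40**2 = 4*1600 = 6400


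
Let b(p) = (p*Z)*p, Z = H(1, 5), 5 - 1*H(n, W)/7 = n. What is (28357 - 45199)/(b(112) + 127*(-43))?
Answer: -5614/115257 ≈ -0.048709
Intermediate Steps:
H(n, W) = 35 - 7*n
Z = 28 (Z = 35 - 7*1 = 35 - 7 = 28)
b(p) = 28*p**2 (b(p) = (p*28)*p = (28*p)*p = 28*p**2)
(28357 - 45199)/(b(112) + 127*(-43)) = (28357 - 45199)/(28*112**2 + 127*(-43)) = -16842/(28*12544 - 5461) = -16842/(351232 - 5461) = -16842/345771 = -16842*1/345771 = -5614/115257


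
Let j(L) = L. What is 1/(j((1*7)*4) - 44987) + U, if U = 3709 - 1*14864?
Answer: -501517646/44959 ≈ -11155.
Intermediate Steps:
U = -11155 (U = 3709 - 14864 = -11155)
1/(j((1*7)*4) - 44987) + U = 1/((1*7)*4 - 44987) - 11155 = 1/(7*4 - 44987) - 11155 = 1/(28 - 44987) - 11155 = 1/(-44959) - 11155 = -1/44959 - 11155 = -501517646/44959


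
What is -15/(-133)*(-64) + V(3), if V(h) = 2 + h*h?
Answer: 503/133 ≈ 3.7820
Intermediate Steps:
V(h) = 2 + h²
-15/(-133)*(-64) + V(3) = -15/(-133)*(-64) + (2 + 3²) = -15*(-1/133)*(-64) + (2 + 9) = (15/133)*(-64) + 11 = -960/133 + 11 = 503/133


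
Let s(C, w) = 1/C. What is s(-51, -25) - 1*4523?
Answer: -230674/51 ≈ -4523.0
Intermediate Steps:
s(-51, -25) - 1*4523 = 1/(-51) - 1*4523 = -1/51 - 4523 = -230674/51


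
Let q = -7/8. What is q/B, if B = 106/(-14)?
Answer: 49/424 ≈ 0.11557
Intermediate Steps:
B = -53/7 (B = 106*(-1/14) = -53/7 ≈ -7.5714)
q = -7/8 (q = -7*⅛ = -7/8 ≈ -0.87500)
q/B = -7/(8*(-53/7)) = -7/8*(-7/53) = 49/424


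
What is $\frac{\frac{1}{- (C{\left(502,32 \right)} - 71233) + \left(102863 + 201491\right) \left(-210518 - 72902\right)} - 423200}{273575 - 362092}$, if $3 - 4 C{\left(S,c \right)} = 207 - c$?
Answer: $\frac{36505206355772801}{7635471056223868} \approx 4.781$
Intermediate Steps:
$C{\left(S,c \right)} = -51 + \frac{c}{4}$ ($C{\left(S,c \right)} = \frac{3}{4} - \frac{207 - c}{4} = \frac{3}{4} + \left(- \frac{207}{4} + \frac{c}{4}\right) = -51 + \frac{c}{4}$)
$\frac{\frac{1}{- (C{\left(502,32 \right)} - 71233) + \left(102863 + 201491\right) \left(-210518 - 72902\right)} - 423200}{273575 - 362092} = \frac{\frac{1}{- (\left(-51 + \frac{1}{4} \cdot 32\right) - 71233) + \left(102863 + 201491\right) \left(-210518 - 72902\right)} - 423200}{273575 - 362092} = \frac{\frac{1}{- (\left(-51 + 8\right) - 71233) + 304354 \left(-283420\right)} - 423200}{-88517} = \left(\frac{1}{- (-43 - 71233) - 86260010680} - 423200\right) \left(- \frac{1}{88517}\right) = \left(\frac{1}{\left(-1\right) \left(-71276\right) - 86260010680} - 423200\right) \left(- \frac{1}{88517}\right) = \left(\frac{1}{71276 - 86260010680} - 423200\right) \left(- \frac{1}{88517}\right) = \left(\frac{1}{-86259939404} - 423200\right) \left(- \frac{1}{88517}\right) = \left(- \frac{1}{86259939404} - 423200\right) \left(- \frac{1}{88517}\right) = \left(- \frac{36505206355772801}{86259939404}\right) \left(- \frac{1}{88517}\right) = \frac{36505206355772801}{7635471056223868}$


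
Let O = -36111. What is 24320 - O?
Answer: 60431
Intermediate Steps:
24320 - O = 24320 - 1*(-36111) = 24320 + 36111 = 60431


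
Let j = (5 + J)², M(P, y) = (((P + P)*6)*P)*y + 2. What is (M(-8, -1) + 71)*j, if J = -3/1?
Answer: -2780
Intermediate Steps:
J = -3 (J = -3*1 = -3)
M(P, y) = 2 + 12*y*P² (M(P, y) = (((2*P)*6)*P)*y + 2 = ((12*P)*P)*y + 2 = (12*P²)*y + 2 = 12*y*P² + 2 = 2 + 12*y*P²)
j = 4 (j = (5 - 3)² = 2² = 4)
(M(-8, -1) + 71)*j = ((2 + 12*(-1)*(-8)²) + 71)*4 = ((2 + 12*(-1)*64) + 71)*4 = ((2 - 768) + 71)*4 = (-766 + 71)*4 = -695*4 = -2780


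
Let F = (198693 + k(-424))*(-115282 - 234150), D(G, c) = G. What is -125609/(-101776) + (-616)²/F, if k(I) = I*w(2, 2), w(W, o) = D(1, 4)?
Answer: 1087793185651227/881399665472176 ≈ 1.2342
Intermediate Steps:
w(W, o) = 1
k(I) = I (k(I) = I*1 = I)
F = -69281533208 (F = (198693 - 424)*(-115282 - 234150) = 198269*(-349432) = -69281533208)
-125609/(-101776) + (-616)²/F = -125609/(-101776) + (-616)²/(-69281533208) = -125609*(-1/101776) + 379456*(-1/69281533208) = 125609/101776 - 47432/8660191651 = 1087793185651227/881399665472176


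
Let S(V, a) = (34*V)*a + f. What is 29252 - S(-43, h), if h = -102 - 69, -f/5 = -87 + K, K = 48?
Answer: -220945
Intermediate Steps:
f = 195 (f = -5*(-87 + 48) = -5*(-39) = 195)
h = -171
S(V, a) = 195 + 34*V*a (S(V, a) = (34*V)*a + 195 = 34*V*a + 195 = 195 + 34*V*a)
29252 - S(-43, h) = 29252 - (195 + 34*(-43)*(-171)) = 29252 - (195 + 250002) = 29252 - 1*250197 = 29252 - 250197 = -220945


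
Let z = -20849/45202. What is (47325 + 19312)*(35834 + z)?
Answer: 107935122087303/45202 ≈ 2.3878e+9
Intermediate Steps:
z = -20849/45202 (z = -20849*1/45202 = -20849/45202 ≈ -0.46124)
(47325 + 19312)*(35834 + z) = (47325 + 19312)*(35834 - 20849/45202) = 66637*(1619747619/45202) = 107935122087303/45202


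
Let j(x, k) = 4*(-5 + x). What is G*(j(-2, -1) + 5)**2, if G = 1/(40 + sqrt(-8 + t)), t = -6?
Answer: 10580/807 - 529*I*sqrt(14)/1614 ≈ 13.11 - 1.2264*I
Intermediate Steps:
j(x, k) = -20 + 4*x
G = 1/(40 + I*sqrt(14)) (G = 1/(40 + sqrt(-8 - 6)) = 1/(40 + sqrt(-14)) = 1/(40 + I*sqrt(14)) ≈ 0.024783 - 0.0023183*I)
G*(j(-2, -1) + 5)**2 = (20/807 - I*sqrt(14)/1614)*((-20 + 4*(-2)) + 5)**2 = (20/807 - I*sqrt(14)/1614)*((-20 - 8) + 5)**2 = (20/807 - I*sqrt(14)/1614)*(-28 + 5)**2 = (20/807 - I*sqrt(14)/1614)*(-23)**2 = (20/807 - I*sqrt(14)/1614)*529 = 10580/807 - 529*I*sqrt(14)/1614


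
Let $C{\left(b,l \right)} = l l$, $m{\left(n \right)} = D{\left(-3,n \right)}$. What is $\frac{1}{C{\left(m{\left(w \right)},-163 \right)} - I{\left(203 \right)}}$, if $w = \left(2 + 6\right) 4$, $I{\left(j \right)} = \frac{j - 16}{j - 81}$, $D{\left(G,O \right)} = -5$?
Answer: $\frac{122}{3241231} \approx 3.764 \cdot 10^{-5}$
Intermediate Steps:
$I{\left(j \right)} = \frac{-16 + j}{-81 + j}$
$w = 32$ ($w = 8 \cdot 4 = 32$)
$m{\left(n \right)} = -5$
$C{\left(b,l \right)} = l^{2}$
$\frac{1}{C{\left(m{\left(w \right)},-163 \right)} - I{\left(203 \right)}} = \frac{1}{\left(-163\right)^{2} - \frac{-16 + 203}{-81 + 203}} = \frac{1}{26569 - \frac{1}{122} \cdot 187} = \frac{1}{26569 - \frac{187}{122}} = \frac{1}{\frac{3241231}{122}} = \frac{122}{3241231}$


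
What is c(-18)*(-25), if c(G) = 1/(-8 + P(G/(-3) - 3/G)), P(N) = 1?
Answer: 25/7 ≈ 3.5714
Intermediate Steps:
c(G) = -⅐ (c(G) = 1/(-8 + 1) = 1/(-7) = -⅐)
c(-18)*(-25) = -⅐*(-25) = 25/7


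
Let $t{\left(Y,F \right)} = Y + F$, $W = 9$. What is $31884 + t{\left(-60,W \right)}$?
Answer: $31833$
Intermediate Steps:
$t{\left(Y,F \right)} = F + Y$
$31884 + t{\left(-60,W \right)} = 31884 + \left(9 - 60\right) = 31884 - 51 = 31833$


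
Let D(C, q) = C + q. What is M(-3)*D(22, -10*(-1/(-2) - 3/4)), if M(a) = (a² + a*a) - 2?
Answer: 392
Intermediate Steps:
M(a) = -2 + 2*a² (M(a) = (a² + a²) - 2 = 2*a² - 2 = -2 + 2*a²)
M(-3)*D(22, -10*(-1/(-2) - 3/4)) = (-2 + 2*(-3)²)*(22 - 10*(-1/(-2) - 3/4)) = (-2 + 2*9)*(22 - 10*(-1*(-½) - 3*¼)) = (-2 + 18)*(22 - 10*(½ - ¾)) = 16*(22 - 10*(-¼)) = 16*(22 + 5/2) = 16*(49/2) = 392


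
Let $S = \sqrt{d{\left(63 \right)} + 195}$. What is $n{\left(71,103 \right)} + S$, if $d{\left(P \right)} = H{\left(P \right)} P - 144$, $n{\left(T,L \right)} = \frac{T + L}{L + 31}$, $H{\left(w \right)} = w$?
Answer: $\frac{87}{67} + 2 \sqrt{1005} \approx 64.702$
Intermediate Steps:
$n{\left(T,L \right)} = \frac{L + T}{31 + L}$
$d{\left(P \right)} = -144 + P^{2}$ ($d{\left(P \right)} = P P - 144 = P^{2} - 144 = -144 + P^{2}$)
$S = 2 \sqrt{1005}$ ($S = \sqrt{\left(-144 + 63^{2}\right) + 195} = \sqrt{\left(-144 + 3969\right) + 195} = \sqrt{3825 + 195} = \sqrt{4020} = 2 \sqrt{1005} \approx 63.403$)
$n{\left(71,103 \right)} + S = \frac{103 + 71}{31 + 103} + 2 \sqrt{1005} = \frac{1}{134} \cdot 174 + 2 \sqrt{1005} = \frac{87}{67} + 2 \sqrt{1005}$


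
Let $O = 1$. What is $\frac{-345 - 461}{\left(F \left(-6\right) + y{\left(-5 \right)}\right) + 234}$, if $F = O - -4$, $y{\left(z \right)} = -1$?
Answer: $- \frac{806}{203} \approx -3.9704$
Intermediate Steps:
$F = 5$ ($F = 1 - -4 = 1 + 4 = 5$)
$\frac{-345 - 461}{\left(F \left(-6\right) + y{\left(-5 \right)}\right) + 234} = \frac{-345 - 461}{\left(5 \left(-6\right) - 1\right) + 234} = - \frac{806}{\left(-30 - 1\right) + 234} = - \frac{806}{-31 + 234} = - \frac{806}{203}$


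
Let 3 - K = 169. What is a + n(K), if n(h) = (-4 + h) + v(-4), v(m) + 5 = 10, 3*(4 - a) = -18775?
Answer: 18292/3 ≈ 6097.3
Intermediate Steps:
a = 18787/3 (a = 4 - ⅓*(-18775) = 4 + 18775/3 = 18787/3 ≈ 6262.3)
v(m) = 5 (v(m) = -5 + 10 = 5)
K = -166 (K = 3 - 1*169 = 3 - 169 = -166)
n(h) = 1 + h (n(h) = (-4 + h) + 5 = 1 + h)
a + n(K) = 18787/3 + (1 - 166) = 18787/3 - 165 = 18292/3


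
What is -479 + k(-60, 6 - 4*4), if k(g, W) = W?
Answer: -489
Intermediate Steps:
-479 + k(-60, 6 - 4*4) = -479 + (6 - 4*4) = -479 + (6 - 16) = -479 - 10 = -489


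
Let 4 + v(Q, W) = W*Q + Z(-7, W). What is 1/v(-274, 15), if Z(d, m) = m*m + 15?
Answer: -1/3874 ≈ -0.00025813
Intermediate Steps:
Z(d, m) = 15 + m² (Z(d, m) = m² + 15 = 15 + m²)
v(Q, W) = 11 + W² + Q*W (v(Q, W) = -4 + (W*Q + (15 + W²)) = -4 + (Q*W + (15 + W²)) = -4 + (15 + W² + Q*W) = 11 + W² + Q*W)
1/v(-274, 15) = 1/(11 + 15² - 274*15) = 1/(11 + 225 - 4110) = 1/(-3874) = -1/3874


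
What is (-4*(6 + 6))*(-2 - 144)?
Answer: 7008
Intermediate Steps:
(-4*(6 + 6))*(-2 - 144) = -4*12*(-146) = -48*(-146) = 7008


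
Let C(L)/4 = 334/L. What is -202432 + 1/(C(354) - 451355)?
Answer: -16172123854321/79889167 ≈ -2.0243e+5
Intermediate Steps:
C(L) = 1336/L (C(L) = 4*(334/L) = 1336/L)
-202432 + 1/(C(354) - 451355) = -202432 + 1/(1336/354 - 451355) = -202432 + 1/(1336*(1/354) - 451355) = -202432 + 1/(668/177 - 451355) = -202432 + 1/(-79889167/177) = -202432 - 177/79889167 = -16172123854321/79889167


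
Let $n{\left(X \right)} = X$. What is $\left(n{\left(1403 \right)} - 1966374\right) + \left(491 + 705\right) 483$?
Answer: $-1387303$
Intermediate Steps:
$\left(n{\left(1403 \right)} - 1966374\right) + \left(491 + 705\right) 483 = \left(1403 - 1966374\right) + \left(491 + 705\right) 483 = -1964971 + 1196 \cdot 483 = -1964971 + 577668 = -1387303$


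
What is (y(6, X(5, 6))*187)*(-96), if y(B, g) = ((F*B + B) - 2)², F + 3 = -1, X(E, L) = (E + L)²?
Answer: -7180800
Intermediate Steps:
F = -4 (F = -3 - 1 = -4)
y(B, g) = (-2 - 3*B)² (y(B, g) = ((-4*B + B) - 2)² = (-3*B - 2)² = (-2 - 3*B)²)
(y(6, X(5, 6))*187)*(-96) = ((2 + 3*6)²*187)*(-96) = ((2 + 18)²*187)*(-96) = (20²*187)*(-96) = (400*187)*(-96) = 74800*(-96) = -7180800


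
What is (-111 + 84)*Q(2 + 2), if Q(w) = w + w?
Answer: -216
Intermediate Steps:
Q(w) = 2*w
(-111 + 84)*Q(2 + 2) = (-111 + 84)*(2*(2 + 2)) = -54*4 = -27*8 = -216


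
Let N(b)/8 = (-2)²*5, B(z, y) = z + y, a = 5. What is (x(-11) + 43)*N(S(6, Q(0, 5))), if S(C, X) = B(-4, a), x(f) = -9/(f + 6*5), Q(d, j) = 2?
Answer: 129280/19 ≈ 6804.2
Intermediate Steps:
B(z, y) = y + z
x(f) = -9/(30 + f) (x(f) = -9/(f + 30) = -9/(30 + f))
S(C, X) = 1 (S(C, X) = 5 - 4 = 1)
N(b) = 160 (N(b) = 8*((-2)²*5) = 8*(4*5) = 8*20 = 160)
(x(-11) + 43)*N(S(6, Q(0, 5))) = (-9/(30 - 11) + 43)*160 = (-9/19 + 43)*160 = (808/19)*160 = 129280/19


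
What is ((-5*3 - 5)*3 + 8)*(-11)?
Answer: 572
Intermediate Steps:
((-5*3 - 5)*3 + 8)*(-11) = ((-15 - 5)*3 + 8)*(-11) = (-20*3 + 8)*(-11) = (-60 + 8)*(-11) = -52*(-11) = 572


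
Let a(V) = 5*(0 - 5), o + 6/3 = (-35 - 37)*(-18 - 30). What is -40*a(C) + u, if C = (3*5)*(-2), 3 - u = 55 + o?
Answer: -2506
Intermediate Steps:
o = 3454 (o = -2 + (-35 - 37)*(-18 - 30) = -2 - 72*(-48) = -2 + 3456 = 3454)
u = -3506 (u = 3 - (55 + 3454) = 3 - 1*3509 = 3 - 3509 = -3506)
C = -30 (C = 15*(-2) = -30)
a(V) = -25 (a(V) = 5*(-5) = -25)
-40*a(C) + u = -40*(-25) - 3506 = 1000 - 3506 = -2506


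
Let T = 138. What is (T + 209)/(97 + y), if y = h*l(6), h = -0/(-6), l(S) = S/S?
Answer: 347/97 ≈ 3.5773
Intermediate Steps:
l(S) = 1
h = 0 (h = -0*(-1)/6 = -2*0 = 0)
y = 0 (y = 0*1 = 0)
(T + 209)/(97 + y) = (138 + 209)/(97 + 0) = 347/97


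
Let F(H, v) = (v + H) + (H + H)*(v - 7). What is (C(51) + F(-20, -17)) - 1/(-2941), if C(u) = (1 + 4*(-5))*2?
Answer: 2602786/2941 ≈ 885.00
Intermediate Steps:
C(u) = -38 (C(u) = (1 - 20)*2 = -19*2 = -38)
F(H, v) = H + v + 2*H*(-7 + v) (F(H, v) = (H + v) + (2*H)*(-7 + v) = (H + v) + 2*H*(-7 + v) = H + v + 2*H*(-7 + v))
(C(51) + F(-20, -17)) - 1/(-2941) = (-38 + (-17 - 13*(-20) + 2*(-20)*(-17))) - 1/(-2941) = (-38 + (-17 + 260 + 680)) - 1*(-1/2941) = (-38 + 923) + 1/2941 = 885 + 1/2941 = 2602786/2941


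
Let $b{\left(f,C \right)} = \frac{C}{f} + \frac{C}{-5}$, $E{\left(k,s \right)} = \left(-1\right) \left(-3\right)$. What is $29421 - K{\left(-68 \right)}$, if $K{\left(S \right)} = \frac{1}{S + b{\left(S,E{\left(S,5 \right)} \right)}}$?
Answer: $\frac{686657059}{23339} \approx 29421.0$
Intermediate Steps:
$E{\left(k,s \right)} = 3$
$b{\left(f,C \right)} = - \frac{C}{5} + \frac{C}{f}$ ($b{\left(f,C \right)} = \frac{C}{f} + C \left(- \frac{1}{5}\right) = \frac{C}{f} - \frac{C}{5} = - \frac{C}{5} + \frac{C}{f}$)
$K{\left(S \right)} = \frac{1}{- \frac{3}{5} + S + \frac{3}{S}}$ ($K{\left(S \right)} = \frac{1}{S + \left(\left(- \frac{1}{5}\right) 3 + \frac{3}{S}\right)} = \frac{1}{S - \left(\frac{3}{5} - \frac{3}{S}\right)} = \frac{1}{- \frac{3}{5} + S + \frac{3}{S}}$)
$29421 - K{\left(-68 \right)} = 29421 - 5 \left(-68\right) \frac{1}{15 - 68 \left(-3 + 5 \left(-68\right)\right)} = 29421 - 5 \left(-68\right) \frac{1}{15 - 68 \left(-3 - 340\right)} = 29421 - 5 \left(-68\right) \frac{1}{15 - -23324} = 29421 - 5 \left(-68\right) \frac{1}{15 + 23324} = 29421 - 5 \left(-68\right) \frac{1}{23339} = 29421 - - \frac{340}{23339} = 29421 + \frac{340}{23339} = \frac{686657059}{23339}$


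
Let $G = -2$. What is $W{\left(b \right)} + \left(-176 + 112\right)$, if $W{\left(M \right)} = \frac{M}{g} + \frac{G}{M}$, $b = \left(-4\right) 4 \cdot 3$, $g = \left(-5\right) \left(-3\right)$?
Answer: $- \frac{8059}{120} \approx -67.158$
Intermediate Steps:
$g = 15$
$b = -48$ ($b = \left(-16\right) 3 = -48$)
$W{\left(M \right)} = - \frac{2}{M} + \frac{M}{15}$ ($W{\left(M \right)} = \frac{M}{15} - \frac{2}{M} = - \frac{2}{M} + \frac{M}{15}$)
$W{\left(b \right)} + \left(-176 + 112\right) = \left(- \frac{2}{-48} + \frac{1}{15} \left(-48\right)\right) + \left(-176 + 112\right) = \left(\left(-2\right) \left(- \frac{1}{48}\right) - \frac{16}{5}\right) - 64 = \left(\frac{1}{24} - \frac{16}{5}\right) - 64 = - \frac{379}{120} - 64 = - \frac{8059}{120}$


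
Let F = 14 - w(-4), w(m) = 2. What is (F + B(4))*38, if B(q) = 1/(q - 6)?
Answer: 437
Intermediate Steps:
B(q) = 1/(-6 + q)
F = 12 (F = 14 - 1*2 = 14 - 2 = 12)
(F + B(4))*38 = (12 + 1/(-6 + 4))*38 = (12 + 1/(-2))*38 = (12 - 1/2)*38 = (23/2)*38 = 437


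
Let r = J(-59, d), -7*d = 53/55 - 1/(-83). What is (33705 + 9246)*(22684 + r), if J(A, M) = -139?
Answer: 968330295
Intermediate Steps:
d = -4454/31955 (d = -(53/55 - 1/(-83))/7 = -(53*(1/55) - 1*(-1/83))/7 = -(53/55 + 1/83)/7 = -⅐*4454/4565 = -4454/31955 ≈ -0.13938)
r = -139
(33705 + 9246)*(22684 + r) = (33705 + 9246)*(22684 - 139) = 42951*22545 = 968330295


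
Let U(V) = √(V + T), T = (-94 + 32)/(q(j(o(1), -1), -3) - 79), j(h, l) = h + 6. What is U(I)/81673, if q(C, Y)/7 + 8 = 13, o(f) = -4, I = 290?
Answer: √141042/1796806 ≈ 0.00020901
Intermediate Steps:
j(h, l) = 6 + h
q(C, Y) = 35 (q(C, Y) = -56 + 7*13 = -56 + 91 = 35)
T = 31/22 (T = (-94 + 32)/(35 - 79) = -62/(-44) = -62*(-1/44) = 31/22 ≈ 1.4091)
U(V) = √(31/22 + V) (U(V) = √(V + 31/22) = √(31/22 + V))
U(I)/81673 = (√(682 + 484*290)/22)/81673 = (√(682 + 140360)/22)*(1/81673) = (√141042/22)*(1/81673) = √141042/1796806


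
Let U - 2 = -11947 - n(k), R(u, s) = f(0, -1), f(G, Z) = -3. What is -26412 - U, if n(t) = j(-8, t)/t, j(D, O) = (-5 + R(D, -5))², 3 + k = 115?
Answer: -101265/7 ≈ -14466.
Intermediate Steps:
k = 112 (k = -3 + 115 = 112)
R(u, s) = -3
j(D, O) = 64 (j(D, O) = (-5 - 3)² = (-8)² = 64)
n(t) = 64/t
U = -83619/7 (U = 2 + (-11947 - 64/112) = 2 + (-11947 - 1*4/7) = 2 + (-11947 - 4/7) = 2 - 83633/7 = -83619/7 ≈ -11946.)
-26412 - U = -26412 - 1*(-83619/7) = -26412 + 83619/7 = -101265/7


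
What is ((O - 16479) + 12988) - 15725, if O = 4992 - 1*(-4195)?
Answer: -10029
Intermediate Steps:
O = 9187 (O = 4992 + 4195 = 9187)
((O - 16479) + 12988) - 15725 = ((9187 - 16479) + 12988) - 15725 = (-7292 + 12988) - 15725 = 5696 - 15725 = -10029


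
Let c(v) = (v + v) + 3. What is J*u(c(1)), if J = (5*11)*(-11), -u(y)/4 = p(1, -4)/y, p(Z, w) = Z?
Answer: 484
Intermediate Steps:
c(v) = 3 + 2*v (c(v) = 2*v + 3 = 3 + 2*v)
u(y) = -4/y
J = -605 (J = 55*(-11) = -605)
J*u(c(1)) = -(-2420)/(3 + 2*1) = -(-2420)/(3 + 2) = -(-2420)/5 = -605*(-⅘) = 484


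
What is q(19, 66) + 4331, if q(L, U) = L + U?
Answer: 4416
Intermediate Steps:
q(19, 66) + 4331 = (19 + 66) + 4331 = 85 + 4331 = 4416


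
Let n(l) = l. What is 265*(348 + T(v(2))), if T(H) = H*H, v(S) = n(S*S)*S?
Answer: 109180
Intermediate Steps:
v(S) = S³ (v(S) = (S*S)*S = S²*S = S³)
T(H) = H²
265*(348 + T(v(2))) = 265*(348 + (2³)²) = 265*(348 + 8²) = 265*(348 + 64) = 265*412 = 109180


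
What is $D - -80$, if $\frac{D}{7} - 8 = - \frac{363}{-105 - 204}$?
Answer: $\frac{14855}{103} \approx 144.22$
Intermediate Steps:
$D = \frac{6615}{103}$ ($D = 56 + 7 \left(- \frac{363}{-105 - 204}\right) = 56 + 7 \left(- \frac{363}{-309}\right) = 56 + 7 \left(\left(-363\right) \left(- \frac{1}{309}\right)\right) = 56 + 7 \cdot \frac{121}{103} = 56 + \frac{847}{103} = \frac{6615}{103} \approx 64.223$)
$D - -80 = \frac{6615}{103} - -80 = \frac{6615}{103} + 80 = \frac{14855}{103}$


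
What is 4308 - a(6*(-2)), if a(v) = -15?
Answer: 4323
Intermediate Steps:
4308 - a(6*(-2)) = 4308 - 1*(-15) = 4308 + 15 = 4323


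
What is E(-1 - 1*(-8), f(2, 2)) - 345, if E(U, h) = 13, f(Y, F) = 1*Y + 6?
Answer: -332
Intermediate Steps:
f(Y, F) = 6 + Y (f(Y, F) = Y + 6 = 6 + Y)
E(-1 - 1*(-8), f(2, 2)) - 345 = 13 - 345 = -332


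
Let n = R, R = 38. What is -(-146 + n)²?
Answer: -11664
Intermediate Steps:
n = 38
-(-146 + n)² = -(-146 + 38)² = -1*(-108)² = -1*11664 = -11664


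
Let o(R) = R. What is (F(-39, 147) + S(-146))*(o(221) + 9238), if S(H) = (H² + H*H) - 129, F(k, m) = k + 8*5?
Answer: 402045336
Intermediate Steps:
F(k, m) = 40 + k (F(k, m) = k + 40 = 40 + k)
S(H) = -129 + 2*H² (S(H) = (H² + H²) - 129 = 2*H² - 129 = -129 + 2*H²)
(F(-39, 147) + S(-146))*(o(221) + 9238) = ((40 - 39) + (-129 + 2*(-146)²))*(221 + 9238) = (1 + (-129 + 2*21316))*9459 = (1 + (-129 + 42632))*9459 = (1 + 42503)*9459 = 42504*9459 = 402045336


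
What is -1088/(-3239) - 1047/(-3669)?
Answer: 2461035/3961297 ≈ 0.62127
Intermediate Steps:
-1088/(-3239) - 1047/(-3669) = -1088*(-1/3239) - 1047*(-1/3669) = 1088/3239 + 349/1223 = 2461035/3961297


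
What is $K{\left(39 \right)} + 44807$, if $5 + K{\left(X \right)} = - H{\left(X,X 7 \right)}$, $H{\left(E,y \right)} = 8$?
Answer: $44794$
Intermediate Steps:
$K{\left(X \right)} = -13$ ($K{\left(X \right)} = -5 - 8 = -13$)
$K{\left(39 \right)} + 44807 = -13 + 44807 = 44794$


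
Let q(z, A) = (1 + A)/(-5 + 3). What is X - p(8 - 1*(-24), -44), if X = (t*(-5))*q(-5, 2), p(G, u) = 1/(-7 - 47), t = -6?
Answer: -2429/54 ≈ -44.982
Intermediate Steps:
q(z, A) = -½ - A/2 (q(z, A) = (1 + A)/(-2) = (1 + A)*(-½) = -½ - A/2)
p(G, u) = -1/54 (p(G, u) = 1/(-54) = -1/54)
X = -45 (X = (-6*(-5))*(-½ - ½*2) = 30*(-½ - 1) = 30*(-3/2) = -45)
X - p(8 - 1*(-24), -44) = -45 - 1*(-1/54) = -45 + 1/54 = -2429/54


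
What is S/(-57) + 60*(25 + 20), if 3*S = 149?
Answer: 461551/171 ≈ 2699.1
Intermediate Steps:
S = 149/3 (S = (1/3)*149 = 149/3 ≈ 49.667)
S/(-57) + 60*(25 + 20) = (149/3)/(-57) + 60*(25 + 20) = (149/3)*(-1/57) + 60*45 = -149/171 + 2700 = 461551/171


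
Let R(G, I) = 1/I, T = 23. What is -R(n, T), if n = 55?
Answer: -1/23 ≈ -0.043478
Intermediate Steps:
-R(n, T) = -1/23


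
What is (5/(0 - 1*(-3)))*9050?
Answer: 45250/3 ≈ 15083.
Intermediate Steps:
(5/(0 - 1*(-3)))*9050 = (5/(0 + 3))*9050 = (5/3)*9050 = 45250/3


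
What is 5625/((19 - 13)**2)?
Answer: 625/4 ≈ 156.25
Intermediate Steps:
5625/((19 - 13)**2) = 5625/(6**2) = 5625/36 = 5625*(1/36) = 625/4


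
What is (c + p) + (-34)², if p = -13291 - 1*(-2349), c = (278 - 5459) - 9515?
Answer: -24482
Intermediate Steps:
c = -14696 (c = -5181 - 9515 = -14696)
p = -10942 (p = -13291 + 2349 = -10942)
(c + p) + (-34)² = (-14696 - 10942) + (-34)² = -25638 + 1156 = -24482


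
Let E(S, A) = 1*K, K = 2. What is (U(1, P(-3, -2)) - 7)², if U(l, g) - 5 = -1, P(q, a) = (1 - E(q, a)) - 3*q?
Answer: 9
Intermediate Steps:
E(S, A) = 2 (E(S, A) = 1*2 = 2)
P(q, a) = -1 - 3*q (P(q, a) = (1 - 1*2) - 3*q = (1 - 2) - 3*q = -1 - 3*q)
U(l, g) = 4 (U(l, g) = 5 - 1 = 4)
(U(1, P(-3, -2)) - 7)² = (4 - 7)² = (-3)² = 9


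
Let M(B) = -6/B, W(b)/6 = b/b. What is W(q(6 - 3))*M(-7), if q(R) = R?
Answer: 36/7 ≈ 5.1429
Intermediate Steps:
W(b) = 6 (W(b) = 6*(b/b) = 6*1 = 6)
W(q(6 - 3))*M(-7) = 6*(-6/(-7)) = 6*(-6*(-⅐)) = 6*(6/7) = 36/7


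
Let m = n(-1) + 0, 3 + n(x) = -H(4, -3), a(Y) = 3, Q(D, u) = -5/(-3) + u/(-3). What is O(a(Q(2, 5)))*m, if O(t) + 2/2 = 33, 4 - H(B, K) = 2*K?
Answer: -416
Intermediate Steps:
H(B, K) = 4 - 2*K
Q(D, u) = 5/3 - u/3 (Q(D, u) = -5*(-1/3) + u*(-1/3) = 5/3 - u/3)
n(x) = -13 (n(x) = -3 - (4 - 2*(-3)) = -3 - (4 + 6) = -3 - 1*10 = -3 - 10 = -13)
O(t) = 32 (O(t) = -1 + 33 = 32)
m = -13 (m = -13 + 0 = -13)
O(a(Q(2, 5)))*m = 32*(-13) = -416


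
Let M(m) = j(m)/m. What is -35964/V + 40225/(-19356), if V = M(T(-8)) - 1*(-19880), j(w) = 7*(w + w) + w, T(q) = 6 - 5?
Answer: -1496395559/385087620 ≈ -3.8859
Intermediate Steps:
T(q) = 1
j(w) = 15*w (j(w) = 7*(2*w) + w = 14*w + w = 15*w)
M(m) = 15 (M(m) = (15*m)/m = 15)
V = 19895 (V = 15 - 1*(-19880) = 15 + 19880 = 19895)
-35964/V + 40225/(-19356) = -35964/19895 + 40225/(-19356) = -35964*1/19895 + 40225*(-1/19356) = -35964/19895 - 40225/19356 = -1496395559/385087620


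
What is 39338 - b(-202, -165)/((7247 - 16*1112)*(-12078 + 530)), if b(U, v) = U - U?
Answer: 39338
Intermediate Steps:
b(U, v) = 0
39338 - b(-202, -165)/((7247 - 16*1112)*(-12078 + 530)) = 39338 - 0/((7247 - 16*1112)*(-12078 + 530)) = 39338 - 0/((7247 - 17792)*(-11548)) = 39338 - 0/((-10545*(-11548))) = 39338 - 0/121773660 = 39338 - 1*0 = 39338 + 0 = 39338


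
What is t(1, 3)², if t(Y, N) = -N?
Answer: 9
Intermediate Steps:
t(1, 3)² = (-1*3)² = (-3)² = 9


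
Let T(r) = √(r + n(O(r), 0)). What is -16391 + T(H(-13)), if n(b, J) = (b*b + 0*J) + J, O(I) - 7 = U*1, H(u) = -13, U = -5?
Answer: -16391 + 3*I ≈ -16391.0 + 3.0*I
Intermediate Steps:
O(I) = 2 (O(I) = 7 - 5*1 = 7 - 5 = 2)
n(b, J) = J + b² (n(b, J) = (b² + 0) + J = b² + J = J + b²)
T(r) = √(4 + r) (T(r) = √(r + (0 + 2²)) = √(r + (0 + 4)) = √(r + 4) = √(4 + r))
-16391 + T(H(-13)) = -16391 + √(4 - 13) = -16391 + √(-9) = -16391 + 3*I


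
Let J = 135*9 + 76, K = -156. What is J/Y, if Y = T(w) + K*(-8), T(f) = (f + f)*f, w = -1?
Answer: 1291/1250 ≈ 1.0328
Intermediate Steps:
T(f) = 2*f² (T(f) = (2*f)*f = 2*f²)
J = 1291 (J = 1215 + 76 = 1291)
Y = 1250 (Y = 2*(-1)² - 156*(-8) = 2*1 + 1248 = 2 + 1248 = 1250)
J/Y = 1291/1250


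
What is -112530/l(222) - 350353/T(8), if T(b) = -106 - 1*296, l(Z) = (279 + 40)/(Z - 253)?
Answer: 137646497/11658 ≈ 11807.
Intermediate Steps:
l(Z) = 319/(-253 + Z)
T(b) = -402 (T(b) = -106 - 296 = -402)
-112530/l(222) - 350353/T(8) = -112530/(319/(-253 + 222)) - 350353/(-402) = -112530/(319/(-31)) - 350353*(-1/402) = -112530/(319*(-1/31)) + 350353/402 = -112530/(-319/31) + 350353/402 = -112530*(-31/319) + 350353/402 = 317130/29 + 350353/402 = 137646497/11658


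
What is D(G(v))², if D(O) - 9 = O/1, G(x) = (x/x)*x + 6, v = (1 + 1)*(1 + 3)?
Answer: 529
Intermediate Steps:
v = 8 (v = 2*4 = 8)
G(x) = 6 + x (G(x) = 1*x + 6 = x + 6 = 6 + x)
D(O) = 9 + O (D(O) = 9 + O/1 = 9 + O*1 = 9 + O)
D(G(v))² = (9 + (6 + 8))² = (9 + 14)² = 23² = 529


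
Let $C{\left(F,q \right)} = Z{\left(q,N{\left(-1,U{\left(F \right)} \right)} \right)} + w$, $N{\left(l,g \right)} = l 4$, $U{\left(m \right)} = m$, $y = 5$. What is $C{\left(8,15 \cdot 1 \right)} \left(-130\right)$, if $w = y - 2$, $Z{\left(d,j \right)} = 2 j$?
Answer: $650$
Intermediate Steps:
$N{\left(l,g \right)} = 4 l$
$w = 3$ ($w = 5 - 2 = 3$)
$C{\left(F,q \right)} = -5$ ($C{\left(F,q \right)} = 2 \cdot 4 \left(-1\right) + 3 = 2 \left(-4\right) + 3 = -8 + 3 = -5$)
$C{\left(8,15 \cdot 1 \right)} \left(-130\right) = \left(-5\right) \left(-130\right) = 650$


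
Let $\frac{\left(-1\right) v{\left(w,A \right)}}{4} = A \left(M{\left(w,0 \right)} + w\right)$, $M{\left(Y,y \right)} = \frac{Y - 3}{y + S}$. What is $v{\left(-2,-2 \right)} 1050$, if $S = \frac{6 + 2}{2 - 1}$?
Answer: $-22050$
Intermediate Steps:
$S = 8$ ($S = \frac{8}{1} = 8 \cdot 1 = 8$)
$M{\left(Y,y \right)} = \frac{-3 + Y}{8 + y}$ ($M{\left(Y,y \right)} = \frac{Y - 3}{y + 8} = \frac{-3 + Y}{8 + y}$)
$v{\left(w,A \right)} = - 4 A \left(- \frac{3}{8} + \frac{9 w}{8}\right)$ ($v{\left(w,A \right)} = - 4 A \left(\frac{-3 + w}{8 + 0} + w\right) = - 4 A \left(\frac{-3 + w}{8} + w\right) = - 4 A \left(\left(- \frac{3}{8} + \frac{w}{8}\right) + w\right) = - 4 A \left(- \frac{3}{8} + \frac{9 w}{8}\right)$)
$v{\left(-2,-2 \right)} 1050 = \frac{3}{2} \left(-2\right) \left(1 - -6\right) 1050 = \frac{3}{2} \left(-2\right) \left(1 + 6\right) 1050 = \frac{3}{2} \left(-2\right) 7 \cdot 1050 = \left(-21\right) 1050 = -22050$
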